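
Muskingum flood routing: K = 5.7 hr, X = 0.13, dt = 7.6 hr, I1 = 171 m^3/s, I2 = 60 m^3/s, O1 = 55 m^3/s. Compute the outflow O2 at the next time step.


Muskingum coefficients:
denom = 2*K*(1-X) + dt = 2*5.7*(1-0.13) + 7.6 = 17.518.
C0 = (dt - 2*K*X)/denom = (7.6 - 2*5.7*0.13)/17.518 = 0.3492.
C1 = (dt + 2*K*X)/denom = (7.6 + 2*5.7*0.13)/17.518 = 0.5184.
C2 = (2*K*(1-X) - dt)/denom = 0.1323.
O2 = C0*I2 + C1*I1 + C2*O1
   = 0.3492*60 + 0.5184*171 + 0.1323*55
   = 116.89 m^3/s.

116.89


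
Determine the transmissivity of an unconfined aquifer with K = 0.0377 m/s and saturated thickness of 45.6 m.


Transmissivity is defined as T = K * h.
T = 0.0377 * 45.6
  = 1.7191 m^2/s.

1.7191


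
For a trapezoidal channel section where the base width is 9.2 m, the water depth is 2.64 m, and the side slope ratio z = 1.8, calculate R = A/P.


For a trapezoidal section with side slope z:
A = (b + z*y)*y = (9.2 + 1.8*2.64)*2.64 = 36.833 m^2.
P = b + 2*y*sqrt(1 + z^2) = 9.2 + 2*2.64*sqrt(1 + 1.8^2) = 20.072 m.
R = A/P = 36.833 / 20.072 = 1.835 m.

1.835


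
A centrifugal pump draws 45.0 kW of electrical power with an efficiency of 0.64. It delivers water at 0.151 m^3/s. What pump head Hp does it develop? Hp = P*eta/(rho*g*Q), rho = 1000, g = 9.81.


Pump head formula: Hp = P * eta / (rho * g * Q).
Numerator: P * eta = 45.0 * 1000 * 0.64 = 28800.0 W.
Denominator: rho * g * Q = 1000 * 9.81 * 0.151 = 1481.31.
Hp = 28800.0 / 1481.31 = 19.44 m.

19.44


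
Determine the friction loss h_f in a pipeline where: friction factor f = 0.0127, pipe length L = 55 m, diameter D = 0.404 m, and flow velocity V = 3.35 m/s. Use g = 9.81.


Darcy-Weisbach equation: h_f = f * (L/D) * V^2/(2g).
f * L/D = 0.0127 * 55/0.404 = 1.729.
V^2/(2g) = 3.35^2 / (2*9.81) = 11.2225 / 19.62 = 0.572 m.
h_f = 1.729 * 0.572 = 0.989 m.

0.989


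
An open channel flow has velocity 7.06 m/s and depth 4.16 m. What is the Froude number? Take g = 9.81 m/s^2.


The Froude number is defined as Fr = V / sqrt(g*y).
g*y = 9.81 * 4.16 = 40.8096.
sqrt(g*y) = sqrt(40.8096) = 6.3882.
Fr = 7.06 / 6.3882 = 1.1052.

1.1052


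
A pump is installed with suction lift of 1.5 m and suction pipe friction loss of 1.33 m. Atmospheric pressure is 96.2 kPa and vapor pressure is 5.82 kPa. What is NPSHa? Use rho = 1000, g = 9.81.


NPSHa = p_atm/(rho*g) - z_s - hf_s - p_vap/(rho*g).
p_atm/(rho*g) = 96.2*1000 / (1000*9.81) = 9.806 m.
p_vap/(rho*g) = 5.82*1000 / (1000*9.81) = 0.593 m.
NPSHa = 9.806 - 1.5 - 1.33 - 0.593
      = 6.38 m.

6.38


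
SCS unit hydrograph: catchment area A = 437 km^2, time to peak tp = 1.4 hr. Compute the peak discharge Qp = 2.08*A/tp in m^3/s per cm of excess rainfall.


SCS formula: Qp = 2.08 * A / tp.
Qp = 2.08 * 437 / 1.4
   = 908.96 / 1.4
   = 649.26 m^3/s per cm.

649.26


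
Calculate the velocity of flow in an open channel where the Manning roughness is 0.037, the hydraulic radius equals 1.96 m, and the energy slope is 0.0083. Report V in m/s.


Manning's equation gives V = (1/n) * R^(2/3) * S^(1/2).
First, compute R^(2/3) = 1.96^(2/3) = 1.5662.
Next, S^(1/2) = 0.0083^(1/2) = 0.091104.
Then 1/n = 1/0.037 = 27.03.
V = 27.03 * 1.5662 * 0.091104 = 3.8563 m/s.

3.8563


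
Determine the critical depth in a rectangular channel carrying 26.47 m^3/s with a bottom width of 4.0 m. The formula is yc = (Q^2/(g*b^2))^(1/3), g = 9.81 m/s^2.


Using yc = (Q^2 / (g * b^2))^(1/3):
Q^2 = 26.47^2 = 700.66.
g * b^2 = 9.81 * 4.0^2 = 9.81 * 16.0 = 156.96.
Q^2 / (g*b^2) = 700.66 / 156.96 = 4.4639.
yc = 4.4639^(1/3) = 1.6465 m.

1.6465


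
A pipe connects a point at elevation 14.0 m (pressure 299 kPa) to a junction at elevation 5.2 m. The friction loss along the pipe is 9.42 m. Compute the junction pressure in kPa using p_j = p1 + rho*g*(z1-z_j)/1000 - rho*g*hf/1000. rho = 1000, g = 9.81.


Junction pressure: p_j = p1 + rho*g*(z1 - z_j)/1000 - rho*g*hf/1000.
Elevation term = 1000*9.81*(14.0 - 5.2)/1000 = 86.328 kPa.
Friction term = 1000*9.81*9.42/1000 = 92.41 kPa.
p_j = 299 + 86.328 - 92.41 = 292.92 kPa.

292.92


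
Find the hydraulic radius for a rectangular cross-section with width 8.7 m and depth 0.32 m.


For a rectangular section:
Flow area A = b * y = 8.7 * 0.32 = 2.78 m^2.
Wetted perimeter P = b + 2y = 8.7 + 2*0.32 = 9.34 m.
Hydraulic radius R = A/P = 2.78 / 9.34 = 0.2981 m.

0.2981


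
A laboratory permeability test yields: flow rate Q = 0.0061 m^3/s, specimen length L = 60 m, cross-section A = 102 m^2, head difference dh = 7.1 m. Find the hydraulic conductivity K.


From K = Q*L / (A*dh):
Numerator: Q*L = 0.0061 * 60 = 0.366.
Denominator: A*dh = 102 * 7.1 = 724.2.
K = 0.366 / 724.2 = 0.000505 m/s.

0.000505


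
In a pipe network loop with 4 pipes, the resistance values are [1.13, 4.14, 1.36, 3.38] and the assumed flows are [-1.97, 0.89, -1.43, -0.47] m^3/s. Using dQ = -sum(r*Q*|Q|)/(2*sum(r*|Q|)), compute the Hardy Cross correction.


Numerator terms (r*Q*|Q|): 1.13*-1.97*|-1.97| = -4.3854; 4.14*0.89*|0.89| = 3.2793; 1.36*-1.43*|-1.43| = -2.7811; 3.38*-0.47*|-0.47| = -0.7466.
Sum of numerator = -4.6338.
Denominator terms (r*|Q|): 1.13*|-1.97| = 2.2261; 4.14*|0.89| = 3.6846; 1.36*|-1.43| = 1.9448; 3.38*|-0.47| = 1.5886.
2 * sum of denominator = 2 * 9.4441 = 18.8882.
dQ = --4.6338 / 18.8882 = 0.2453 m^3/s.

0.2453


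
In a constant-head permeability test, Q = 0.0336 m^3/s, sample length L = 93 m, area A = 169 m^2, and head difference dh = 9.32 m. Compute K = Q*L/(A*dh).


From K = Q*L / (A*dh):
Numerator: Q*L = 0.0336 * 93 = 3.1248.
Denominator: A*dh = 169 * 9.32 = 1575.08.
K = 3.1248 / 1575.08 = 0.001984 m/s.

0.001984


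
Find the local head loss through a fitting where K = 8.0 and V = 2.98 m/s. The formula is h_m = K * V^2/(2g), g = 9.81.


Minor loss formula: h_m = K * V^2/(2g).
V^2 = 2.98^2 = 8.8804.
V^2/(2g) = 8.8804 / 19.62 = 0.4526 m.
h_m = 8.0 * 0.4526 = 3.621 m.

3.621


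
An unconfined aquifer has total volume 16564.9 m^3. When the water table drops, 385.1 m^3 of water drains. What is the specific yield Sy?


Specific yield Sy = Volume drained / Total volume.
Sy = 385.1 / 16564.9
   = 0.0232.

0.0232


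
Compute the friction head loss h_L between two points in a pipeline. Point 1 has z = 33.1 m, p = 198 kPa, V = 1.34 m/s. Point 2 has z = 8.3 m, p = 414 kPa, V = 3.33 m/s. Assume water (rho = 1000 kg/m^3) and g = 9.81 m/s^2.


Total head at each section: H = z + p/(rho*g) + V^2/(2g).
H1 = 33.1 + 198*1000/(1000*9.81) + 1.34^2/(2*9.81)
   = 33.1 + 20.183 + 0.0915
   = 53.375 m.
H2 = 8.3 + 414*1000/(1000*9.81) + 3.33^2/(2*9.81)
   = 8.3 + 42.202 + 0.5652
   = 51.067 m.
h_L = H1 - H2 = 53.375 - 51.067 = 2.308 m.

2.308


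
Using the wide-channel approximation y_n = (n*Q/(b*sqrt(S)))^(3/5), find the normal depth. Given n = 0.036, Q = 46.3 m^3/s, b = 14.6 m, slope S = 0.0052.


We use the wide-channel approximation y_n = (n*Q/(b*sqrt(S)))^(3/5).
sqrt(S) = sqrt(0.0052) = 0.072111.
Numerator: n*Q = 0.036 * 46.3 = 1.6668.
Denominator: b*sqrt(S) = 14.6 * 0.072111 = 1.052821.
arg = 1.5832.
y_n = 1.5832^(3/5) = 1.3174 m.

1.3174


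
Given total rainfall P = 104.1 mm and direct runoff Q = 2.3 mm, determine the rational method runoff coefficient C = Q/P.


The runoff coefficient C = runoff depth / rainfall depth.
C = 2.3 / 104.1
  = 0.0221.

0.0221


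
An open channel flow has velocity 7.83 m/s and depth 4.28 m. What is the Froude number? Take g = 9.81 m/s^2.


The Froude number is defined as Fr = V / sqrt(g*y).
g*y = 9.81 * 4.28 = 41.9868.
sqrt(g*y) = sqrt(41.9868) = 6.4797.
Fr = 7.83 / 6.4797 = 1.2084.

1.2084


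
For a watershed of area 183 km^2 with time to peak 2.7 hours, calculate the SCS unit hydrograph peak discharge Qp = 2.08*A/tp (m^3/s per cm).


SCS formula: Qp = 2.08 * A / tp.
Qp = 2.08 * 183 / 2.7
   = 380.64 / 2.7
   = 140.98 m^3/s per cm.

140.98


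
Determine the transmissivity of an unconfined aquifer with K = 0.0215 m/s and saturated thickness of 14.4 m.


Transmissivity is defined as T = K * h.
T = 0.0215 * 14.4
  = 0.3096 m^2/s.

0.3096


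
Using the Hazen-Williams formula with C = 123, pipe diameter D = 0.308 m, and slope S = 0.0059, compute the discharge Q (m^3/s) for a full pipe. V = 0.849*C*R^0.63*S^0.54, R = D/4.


For a full circular pipe, R = D/4 = 0.308/4 = 0.077 m.
V = 0.849 * 123 * 0.077^0.63 * 0.0059^0.54
  = 0.849 * 123 * 0.198833 * 0.062555
  = 1.2989 m/s.
Pipe area A = pi*D^2/4 = pi*0.308^2/4 = 0.0745 m^2.
Q = A * V = 0.0745 * 1.2989 = 0.0968 m^3/s.

0.0968


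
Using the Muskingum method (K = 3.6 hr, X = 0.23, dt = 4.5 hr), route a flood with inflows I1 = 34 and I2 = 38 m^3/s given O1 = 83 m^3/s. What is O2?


Muskingum coefficients:
denom = 2*K*(1-X) + dt = 2*3.6*(1-0.23) + 4.5 = 10.044.
C0 = (dt - 2*K*X)/denom = (4.5 - 2*3.6*0.23)/10.044 = 0.2832.
C1 = (dt + 2*K*X)/denom = (4.5 + 2*3.6*0.23)/10.044 = 0.6129.
C2 = (2*K*(1-X) - dt)/denom = 0.1039.
O2 = C0*I2 + C1*I1 + C2*O1
   = 0.2832*38 + 0.6129*34 + 0.1039*83
   = 40.23 m^3/s.

40.23


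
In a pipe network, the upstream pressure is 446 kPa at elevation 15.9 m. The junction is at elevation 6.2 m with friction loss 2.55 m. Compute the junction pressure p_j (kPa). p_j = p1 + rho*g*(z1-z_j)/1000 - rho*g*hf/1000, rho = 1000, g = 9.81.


Junction pressure: p_j = p1 + rho*g*(z1 - z_j)/1000 - rho*g*hf/1000.
Elevation term = 1000*9.81*(15.9 - 6.2)/1000 = 95.157 kPa.
Friction term = 1000*9.81*2.55/1000 = 25.015 kPa.
p_j = 446 + 95.157 - 25.015 = 516.14 kPa.

516.14


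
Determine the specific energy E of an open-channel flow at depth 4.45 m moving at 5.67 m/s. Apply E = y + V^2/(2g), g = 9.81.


Specific energy E = y + V^2/(2g).
Velocity head = V^2/(2g) = 5.67^2 / (2*9.81) = 32.1489 / 19.62 = 1.6386 m.
E = 4.45 + 1.6386 = 6.0886 m.

6.0886


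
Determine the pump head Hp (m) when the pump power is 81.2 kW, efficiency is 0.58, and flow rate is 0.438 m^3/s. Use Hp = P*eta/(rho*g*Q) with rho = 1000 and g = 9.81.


Pump head formula: Hp = P * eta / (rho * g * Q).
Numerator: P * eta = 81.2 * 1000 * 0.58 = 47096.0 W.
Denominator: rho * g * Q = 1000 * 9.81 * 0.438 = 4296.78.
Hp = 47096.0 / 4296.78 = 10.96 m.

10.96


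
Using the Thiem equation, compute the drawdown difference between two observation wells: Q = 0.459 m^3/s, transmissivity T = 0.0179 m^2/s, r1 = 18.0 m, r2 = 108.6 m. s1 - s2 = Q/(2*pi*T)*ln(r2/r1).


Thiem equation: s1 - s2 = Q/(2*pi*T) * ln(r2/r1).
ln(r2/r1) = ln(108.6/18.0) = 1.7973.
Q/(2*pi*T) = 0.459 / (2*pi*0.0179) = 0.459 / 0.1125 = 4.0811.
s1 - s2 = 4.0811 * 1.7973 = 7.335 m.

7.335


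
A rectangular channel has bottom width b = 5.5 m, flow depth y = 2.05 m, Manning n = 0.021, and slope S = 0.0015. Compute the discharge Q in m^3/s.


For a rectangular channel, the cross-sectional area A = b * y = 5.5 * 2.05 = 11.27 m^2.
The wetted perimeter P = b + 2y = 5.5 + 2*2.05 = 9.6 m.
Hydraulic radius R = A/P = 11.27/9.6 = 1.1745 m.
Velocity V = (1/n)*R^(2/3)*S^(1/2) = (1/0.021)*1.1745^(2/3)*0.0015^(1/2) = 2.053 m/s.
Discharge Q = A * V = 11.27 * 2.053 = 23.148 m^3/s.

23.148


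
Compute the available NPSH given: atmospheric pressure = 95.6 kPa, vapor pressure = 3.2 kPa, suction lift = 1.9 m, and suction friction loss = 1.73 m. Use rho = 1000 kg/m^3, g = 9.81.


NPSHa = p_atm/(rho*g) - z_s - hf_s - p_vap/(rho*g).
p_atm/(rho*g) = 95.6*1000 / (1000*9.81) = 9.745 m.
p_vap/(rho*g) = 3.2*1000 / (1000*9.81) = 0.326 m.
NPSHa = 9.745 - 1.9 - 1.73 - 0.326
      = 5.79 m.

5.79


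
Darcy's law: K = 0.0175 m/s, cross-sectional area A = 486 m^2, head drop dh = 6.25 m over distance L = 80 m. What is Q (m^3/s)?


Darcy's law: Q = K * A * i, where i = dh/L.
Hydraulic gradient i = 6.25 / 80 = 0.078125.
Q = 0.0175 * 486 * 0.078125
  = 0.6645 m^3/s.

0.6645


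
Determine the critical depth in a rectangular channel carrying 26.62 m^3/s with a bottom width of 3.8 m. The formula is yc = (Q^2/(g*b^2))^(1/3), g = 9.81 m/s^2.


Using yc = (Q^2 / (g * b^2))^(1/3):
Q^2 = 26.62^2 = 708.62.
g * b^2 = 9.81 * 3.8^2 = 9.81 * 14.44 = 141.66.
Q^2 / (g*b^2) = 708.62 / 141.66 = 5.0023.
yc = 5.0023^(1/3) = 1.7103 m.

1.7103


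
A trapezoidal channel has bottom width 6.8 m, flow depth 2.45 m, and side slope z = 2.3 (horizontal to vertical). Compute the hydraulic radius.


For a trapezoidal section with side slope z:
A = (b + z*y)*y = (6.8 + 2.3*2.45)*2.45 = 30.466 m^2.
P = b + 2*y*sqrt(1 + z^2) = 6.8 + 2*2.45*sqrt(1 + 2.3^2) = 19.089 m.
R = A/P = 30.466 / 19.089 = 1.596 m.

1.596


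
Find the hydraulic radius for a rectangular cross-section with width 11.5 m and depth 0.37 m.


For a rectangular section:
Flow area A = b * y = 11.5 * 0.37 = 4.25 m^2.
Wetted perimeter P = b + 2y = 11.5 + 2*0.37 = 12.24 m.
Hydraulic radius R = A/P = 4.25 / 12.24 = 0.3476 m.

0.3476


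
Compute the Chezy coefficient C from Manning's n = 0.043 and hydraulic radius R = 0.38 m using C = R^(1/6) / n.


The Chezy coefficient relates to Manning's n through C = R^(1/6) / n.
R^(1/6) = 0.38^(1/6) = 0.851067.
C = 0.851067 / 0.043 = 19.79 m^(1/2)/s.

19.79


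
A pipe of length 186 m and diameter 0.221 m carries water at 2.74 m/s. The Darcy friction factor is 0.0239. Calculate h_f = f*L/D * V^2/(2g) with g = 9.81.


Darcy-Weisbach equation: h_f = f * (L/D) * V^2/(2g).
f * L/D = 0.0239 * 186/0.221 = 20.1149.
V^2/(2g) = 2.74^2 / (2*9.81) = 7.5076 / 19.62 = 0.3827 m.
h_f = 20.1149 * 0.3827 = 7.697 m.

7.697


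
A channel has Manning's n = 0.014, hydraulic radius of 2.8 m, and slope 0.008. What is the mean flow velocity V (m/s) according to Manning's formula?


Manning's equation gives V = (1/n) * R^(2/3) * S^(1/2).
First, compute R^(2/3) = 2.8^(2/3) = 1.9866.
Next, S^(1/2) = 0.008^(1/2) = 0.089443.
Then 1/n = 1/0.014 = 71.43.
V = 71.43 * 1.9866 * 0.089443 = 12.6918 m/s.

12.6918


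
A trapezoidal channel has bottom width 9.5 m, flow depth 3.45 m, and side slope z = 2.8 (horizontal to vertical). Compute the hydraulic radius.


For a trapezoidal section with side slope z:
A = (b + z*y)*y = (9.5 + 2.8*3.45)*3.45 = 66.102 m^2.
P = b + 2*y*sqrt(1 + z^2) = 9.5 + 2*3.45*sqrt(1 + 2.8^2) = 30.015 m.
R = A/P = 66.102 / 30.015 = 2.2023 m.

2.2023


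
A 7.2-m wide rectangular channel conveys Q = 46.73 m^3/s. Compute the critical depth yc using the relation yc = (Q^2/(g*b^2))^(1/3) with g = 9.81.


Using yc = (Q^2 / (g * b^2))^(1/3):
Q^2 = 46.73^2 = 2183.69.
g * b^2 = 9.81 * 7.2^2 = 9.81 * 51.84 = 508.55.
Q^2 / (g*b^2) = 2183.69 / 508.55 = 4.294.
yc = 4.294^(1/3) = 1.6254 m.

1.6254


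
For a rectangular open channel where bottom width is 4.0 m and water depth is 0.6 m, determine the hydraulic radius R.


For a rectangular section:
Flow area A = b * y = 4.0 * 0.6 = 2.4 m^2.
Wetted perimeter P = b + 2y = 4.0 + 2*0.6 = 5.2 m.
Hydraulic radius R = A/P = 2.4 / 5.2 = 0.4615 m.

0.4615


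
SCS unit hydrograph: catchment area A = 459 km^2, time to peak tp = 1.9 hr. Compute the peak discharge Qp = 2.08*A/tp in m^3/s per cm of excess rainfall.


SCS formula: Qp = 2.08 * A / tp.
Qp = 2.08 * 459 / 1.9
   = 954.72 / 1.9
   = 502.48 m^3/s per cm.

502.48


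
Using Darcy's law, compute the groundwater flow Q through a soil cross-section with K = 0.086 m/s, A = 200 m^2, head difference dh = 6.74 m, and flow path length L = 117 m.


Darcy's law: Q = K * A * i, where i = dh/L.
Hydraulic gradient i = 6.74 / 117 = 0.057607.
Q = 0.086 * 200 * 0.057607
  = 0.9908 m^3/s.

0.9908


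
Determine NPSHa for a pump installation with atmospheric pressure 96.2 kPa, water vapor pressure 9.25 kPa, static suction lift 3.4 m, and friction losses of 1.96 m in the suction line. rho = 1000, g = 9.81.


NPSHa = p_atm/(rho*g) - z_s - hf_s - p_vap/(rho*g).
p_atm/(rho*g) = 96.2*1000 / (1000*9.81) = 9.806 m.
p_vap/(rho*g) = 9.25*1000 / (1000*9.81) = 0.943 m.
NPSHa = 9.806 - 3.4 - 1.96 - 0.943
      = 3.5 m.

3.5


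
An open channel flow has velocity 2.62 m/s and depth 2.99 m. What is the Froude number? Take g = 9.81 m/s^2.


The Froude number is defined as Fr = V / sqrt(g*y).
g*y = 9.81 * 2.99 = 29.3319.
sqrt(g*y) = sqrt(29.3319) = 5.4159.
Fr = 2.62 / 5.4159 = 0.4838.

0.4838


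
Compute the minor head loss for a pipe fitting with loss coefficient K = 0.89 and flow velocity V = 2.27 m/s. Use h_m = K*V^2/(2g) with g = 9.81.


Minor loss formula: h_m = K * V^2/(2g).
V^2 = 2.27^2 = 5.1529.
V^2/(2g) = 5.1529 / 19.62 = 0.2626 m.
h_m = 0.89 * 0.2626 = 0.2337 m.

0.2337


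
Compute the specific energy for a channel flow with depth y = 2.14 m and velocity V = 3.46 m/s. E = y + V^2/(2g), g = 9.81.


Specific energy E = y + V^2/(2g).
Velocity head = V^2/(2g) = 3.46^2 / (2*9.81) = 11.9716 / 19.62 = 0.6102 m.
E = 2.14 + 0.6102 = 2.7502 m.

2.7502


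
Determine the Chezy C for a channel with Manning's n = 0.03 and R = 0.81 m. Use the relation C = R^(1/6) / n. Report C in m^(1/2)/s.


The Chezy coefficient relates to Manning's n through C = R^(1/6) / n.
R^(1/6) = 0.81^(1/6) = 0.965489.
C = 0.965489 / 0.03 = 32.18 m^(1/2)/s.

32.18


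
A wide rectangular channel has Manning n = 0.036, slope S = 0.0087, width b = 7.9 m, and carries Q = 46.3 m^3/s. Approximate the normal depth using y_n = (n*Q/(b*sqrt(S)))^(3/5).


We use the wide-channel approximation y_n = (n*Q/(b*sqrt(S)))^(3/5).
sqrt(S) = sqrt(0.0087) = 0.093274.
Numerator: n*Q = 0.036 * 46.3 = 1.6668.
Denominator: b*sqrt(S) = 7.9 * 0.093274 = 0.736865.
arg = 2.262.
y_n = 2.262^(3/5) = 1.6319 m.

1.6319


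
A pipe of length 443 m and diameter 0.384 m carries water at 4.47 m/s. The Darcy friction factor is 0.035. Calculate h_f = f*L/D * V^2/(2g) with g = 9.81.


Darcy-Weisbach equation: h_f = f * (L/D) * V^2/(2g).
f * L/D = 0.035 * 443/0.384 = 40.3776.
V^2/(2g) = 4.47^2 / (2*9.81) = 19.9809 / 19.62 = 1.0184 m.
h_f = 40.3776 * 1.0184 = 41.12 m.

41.12


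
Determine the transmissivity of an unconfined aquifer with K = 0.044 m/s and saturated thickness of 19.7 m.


Transmissivity is defined as T = K * h.
T = 0.044 * 19.7
  = 0.8668 m^2/s.

0.8668


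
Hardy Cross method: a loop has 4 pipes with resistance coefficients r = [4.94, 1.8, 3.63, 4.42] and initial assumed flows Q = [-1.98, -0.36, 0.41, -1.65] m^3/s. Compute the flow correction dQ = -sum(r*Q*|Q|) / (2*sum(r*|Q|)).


Numerator terms (r*Q*|Q|): 4.94*-1.98*|-1.98| = -19.3668; 1.8*-0.36*|-0.36| = -0.2333; 3.63*0.41*|0.41| = 0.6102; 4.42*-1.65*|-1.65| = -12.0334.
Sum of numerator = -31.0233.
Denominator terms (r*|Q|): 4.94*|-1.98| = 9.7812; 1.8*|-0.36| = 0.648; 3.63*|0.41| = 1.4883; 4.42*|-1.65| = 7.293.
2 * sum of denominator = 2 * 19.2105 = 38.421.
dQ = --31.0233 / 38.421 = 0.8075 m^3/s.

0.8075


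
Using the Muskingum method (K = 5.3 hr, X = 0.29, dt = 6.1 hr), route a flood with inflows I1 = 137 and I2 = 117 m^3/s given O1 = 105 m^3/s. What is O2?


Muskingum coefficients:
denom = 2*K*(1-X) + dt = 2*5.3*(1-0.29) + 6.1 = 13.626.
C0 = (dt - 2*K*X)/denom = (6.1 - 2*5.3*0.29)/13.626 = 0.2221.
C1 = (dt + 2*K*X)/denom = (6.1 + 2*5.3*0.29)/13.626 = 0.6733.
C2 = (2*K*(1-X) - dt)/denom = 0.1047.
O2 = C0*I2 + C1*I1 + C2*O1
   = 0.2221*117 + 0.6733*137 + 0.1047*105
   = 129.21 m^3/s.

129.21


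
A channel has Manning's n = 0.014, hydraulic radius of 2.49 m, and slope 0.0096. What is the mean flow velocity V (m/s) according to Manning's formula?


Manning's equation gives V = (1/n) * R^(2/3) * S^(1/2).
First, compute R^(2/3) = 2.49^(2/3) = 1.8371.
Next, S^(1/2) = 0.0096^(1/2) = 0.09798.
Then 1/n = 1/0.014 = 71.43.
V = 71.43 * 1.8371 * 0.09798 = 12.857 m/s.

12.857


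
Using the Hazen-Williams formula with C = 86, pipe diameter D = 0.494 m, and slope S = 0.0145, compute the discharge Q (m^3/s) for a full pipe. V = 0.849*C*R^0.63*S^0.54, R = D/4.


For a full circular pipe, R = D/4 = 0.494/4 = 0.1235 m.
V = 0.849 * 86 * 0.1235^0.63 * 0.0145^0.54
  = 0.849 * 86 * 0.267763 * 0.101657
  = 1.9874 m/s.
Pipe area A = pi*D^2/4 = pi*0.494^2/4 = 0.1917 m^2.
Q = A * V = 0.1917 * 1.9874 = 0.3809 m^3/s.

0.3809


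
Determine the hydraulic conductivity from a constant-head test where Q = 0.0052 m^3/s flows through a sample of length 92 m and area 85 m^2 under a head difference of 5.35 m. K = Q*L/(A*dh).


From K = Q*L / (A*dh):
Numerator: Q*L = 0.0052 * 92 = 0.4784.
Denominator: A*dh = 85 * 5.35 = 454.75.
K = 0.4784 / 454.75 = 0.001052 m/s.

0.001052


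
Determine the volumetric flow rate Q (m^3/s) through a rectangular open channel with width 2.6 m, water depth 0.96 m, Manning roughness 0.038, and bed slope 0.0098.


For a rectangular channel, the cross-sectional area A = b * y = 2.6 * 0.96 = 2.5 m^2.
The wetted perimeter P = b + 2y = 2.6 + 2*0.96 = 4.52 m.
Hydraulic radius R = A/P = 2.5/4.52 = 0.5522 m.
Velocity V = (1/n)*R^(2/3)*S^(1/2) = (1/0.038)*0.5522^(2/3)*0.0098^(1/2) = 1.7535 m/s.
Discharge Q = A * V = 2.5 * 1.7535 = 4.377 m^3/s.

4.377


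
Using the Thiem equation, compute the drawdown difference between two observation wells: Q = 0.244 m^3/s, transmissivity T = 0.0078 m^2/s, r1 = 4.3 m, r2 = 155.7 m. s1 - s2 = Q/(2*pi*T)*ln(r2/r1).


Thiem equation: s1 - s2 = Q/(2*pi*T) * ln(r2/r1).
ln(r2/r1) = ln(155.7/4.3) = 3.5893.
Q/(2*pi*T) = 0.244 / (2*pi*0.0078) = 0.244 / 0.049 = 4.9787.
s1 - s2 = 4.9787 * 3.5893 = 17.8701 m.

17.8701


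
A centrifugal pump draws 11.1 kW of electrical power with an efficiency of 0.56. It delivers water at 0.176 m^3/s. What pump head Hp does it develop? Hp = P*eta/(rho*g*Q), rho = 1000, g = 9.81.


Pump head formula: Hp = P * eta / (rho * g * Q).
Numerator: P * eta = 11.1 * 1000 * 0.56 = 6216.0 W.
Denominator: rho * g * Q = 1000 * 9.81 * 0.176 = 1726.56.
Hp = 6216.0 / 1726.56 = 3.6 m.

3.6


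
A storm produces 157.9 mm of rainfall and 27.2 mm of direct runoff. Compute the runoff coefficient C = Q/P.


The runoff coefficient C = runoff depth / rainfall depth.
C = 27.2 / 157.9
  = 0.1723.

0.1723


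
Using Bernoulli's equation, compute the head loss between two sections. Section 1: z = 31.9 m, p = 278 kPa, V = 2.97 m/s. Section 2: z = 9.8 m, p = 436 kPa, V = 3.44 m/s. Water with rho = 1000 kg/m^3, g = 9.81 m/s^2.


Total head at each section: H = z + p/(rho*g) + V^2/(2g).
H1 = 31.9 + 278*1000/(1000*9.81) + 2.97^2/(2*9.81)
   = 31.9 + 28.338 + 0.4496
   = 60.688 m.
H2 = 9.8 + 436*1000/(1000*9.81) + 3.44^2/(2*9.81)
   = 9.8 + 44.444 + 0.6031
   = 54.848 m.
h_L = H1 - H2 = 60.688 - 54.848 = 5.84 m.

5.84


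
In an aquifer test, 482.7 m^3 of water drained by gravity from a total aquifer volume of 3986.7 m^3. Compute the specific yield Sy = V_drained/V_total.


Specific yield Sy = Volume drained / Total volume.
Sy = 482.7 / 3986.7
   = 0.1211.

0.1211


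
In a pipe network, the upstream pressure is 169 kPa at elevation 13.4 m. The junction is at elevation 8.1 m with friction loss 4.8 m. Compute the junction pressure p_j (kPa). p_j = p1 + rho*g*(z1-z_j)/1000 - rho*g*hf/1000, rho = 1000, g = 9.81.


Junction pressure: p_j = p1 + rho*g*(z1 - z_j)/1000 - rho*g*hf/1000.
Elevation term = 1000*9.81*(13.4 - 8.1)/1000 = 51.993 kPa.
Friction term = 1000*9.81*4.8/1000 = 47.088 kPa.
p_j = 169 + 51.993 - 47.088 = 173.91 kPa.

173.91


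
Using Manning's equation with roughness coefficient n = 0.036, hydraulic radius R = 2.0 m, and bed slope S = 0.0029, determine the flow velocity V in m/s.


Manning's equation gives V = (1/n) * R^(2/3) * S^(1/2).
First, compute R^(2/3) = 2.0^(2/3) = 1.5874.
Next, S^(1/2) = 0.0029^(1/2) = 0.053852.
Then 1/n = 1/0.036 = 27.78.
V = 27.78 * 1.5874 * 0.053852 = 2.3746 m/s.

2.3746


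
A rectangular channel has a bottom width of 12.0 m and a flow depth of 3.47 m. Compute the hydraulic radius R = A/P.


For a rectangular section:
Flow area A = b * y = 12.0 * 3.47 = 41.64 m^2.
Wetted perimeter P = b + 2y = 12.0 + 2*3.47 = 18.94 m.
Hydraulic radius R = A/P = 41.64 / 18.94 = 2.1985 m.

2.1985


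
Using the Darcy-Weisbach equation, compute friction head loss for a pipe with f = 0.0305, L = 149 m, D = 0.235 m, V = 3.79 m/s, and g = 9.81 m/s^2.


Darcy-Weisbach equation: h_f = f * (L/D) * V^2/(2g).
f * L/D = 0.0305 * 149/0.235 = 19.3383.
V^2/(2g) = 3.79^2 / (2*9.81) = 14.3641 / 19.62 = 0.7321 m.
h_f = 19.3383 * 0.7321 = 14.158 m.

14.158


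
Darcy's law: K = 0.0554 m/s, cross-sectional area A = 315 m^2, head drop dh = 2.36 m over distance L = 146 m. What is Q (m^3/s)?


Darcy's law: Q = K * A * i, where i = dh/L.
Hydraulic gradient i = 2.36 / 146 = 0.016164.
Q = 0.0554 * 315 * 0.016164
  = 0.2821 m^3/s.

0.2821


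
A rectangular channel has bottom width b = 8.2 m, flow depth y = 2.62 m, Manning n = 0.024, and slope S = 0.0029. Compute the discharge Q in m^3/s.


For a rectangular channel, the cross-sectional area A = b * y = 8.2 * 2.62 = 21.48 m^2.
The wetted perimeter P = b + 2y = 8.2 + 2*2.62 = 13.44 m.
Hydraulic radius R = A/P = 21.48/13.44 = 1.5985 m.
Velocity V = (1/n)*R^(2/3)*S^(1/2) = (1/0.024)*1.5985^(2/3)*0.0029^(1/2) = 3.0676 m/s.
Discharge Q = A * V = 21.48 * 3.0676 = 65.904 m^3/s.

65.904


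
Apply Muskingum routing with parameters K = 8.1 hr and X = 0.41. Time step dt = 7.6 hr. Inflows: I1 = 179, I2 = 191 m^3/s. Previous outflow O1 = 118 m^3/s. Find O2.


Muskingum coefficients:
denom = 2*K*(1-X) + dt = 2*8.1*(1-0.41) + 7.6 = 17.158.
C0 = (dt - 2*K*X)/denom = (7.6 - 2*8.1*0.41)/17.158 = 0.0558.
C1 = (dt + 2*K*X)/denom = (7.6 + 2*8.1*0.41)/17.158 = 0.8301.
C2 = (2*K*(1-X) - dt)/denom = 0.1141.
O2 = C0*I2 + C1*I1 + C2*O1
   = 0.0558*191 + 0.8301*179 + 0.1141*118
   = 172.71 m^3/s.

172.71


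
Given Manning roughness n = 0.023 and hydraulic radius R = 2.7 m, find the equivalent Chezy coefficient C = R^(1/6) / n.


The Chezy coefficient relates to Manning's n through C = R^(1/6) / n.
R^(1/6) = 2.7^(1/6) = 1.180032.
C = 1.180032 / 0.023 = 51.31 m^(1/2)/s.

51.31


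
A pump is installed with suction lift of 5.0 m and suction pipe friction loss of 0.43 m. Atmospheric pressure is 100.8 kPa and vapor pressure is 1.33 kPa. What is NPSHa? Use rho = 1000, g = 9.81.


NPSHa = p_atm/(rho*g) - z_s - hf_s - p_vap/(rho*g).
p_atm/(rho*g) = 100.8*1000 / (1000*9.81) = 10.275 m.
p_vap/(rho*g) = 1.33*1000 / (1000*9.81) = 0.136 m.
NPSHa = 10.275 - 5.0 - 0.43 - 0.136
      = 4.71 m.

4.71


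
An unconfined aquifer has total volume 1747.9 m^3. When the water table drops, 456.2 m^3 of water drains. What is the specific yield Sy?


Specific yield Sy = Volume drained / Total volume.
Sy = 456.2 / 1747.9
   = 0.261.

0.261


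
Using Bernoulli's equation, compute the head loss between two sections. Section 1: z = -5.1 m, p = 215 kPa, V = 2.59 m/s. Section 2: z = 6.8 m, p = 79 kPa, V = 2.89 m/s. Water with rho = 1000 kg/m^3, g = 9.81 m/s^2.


Total head at each section: H = z + p/(rho*g) + V^2/(2g).
H1 = -5.1 + 215*1000/(1000*9.81) + 2.59^2/(2*9.81)
   = -5.1 + 21.916 + 0.3419
   = 17.158 m.
H2 = 6.8 + 79*1000/(1000*9.81) + 2.89^2/(2*9.81)
   = 6.8 + 8.053 + 0.4257
   = 15.279 m.
h_L = H1 - H2 = 17.158 - 15.279 = 1.88 m.

1.88


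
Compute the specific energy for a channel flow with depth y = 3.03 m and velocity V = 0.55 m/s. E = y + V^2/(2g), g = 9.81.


Specific energy E = y + V^2/(2g).
Velocity head = V^2/(2g) = 0.55^2 / (2*9.81) = 0.3025 / 19.62 = 0.0154 m.
E = 3.03 + 0.0154 = 3.0454 m.

3.0454


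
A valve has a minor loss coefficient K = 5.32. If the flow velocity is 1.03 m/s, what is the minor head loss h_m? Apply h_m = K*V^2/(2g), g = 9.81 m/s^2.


Minor loss formula: h_m = K * V^2/(2g).
V^2 = 1.03^2 = 1.0609.
V^2/(2g) = 1.0609 / 19.62 = 0.0541 m.
h_m = 5.32 * 0.0541 = 0.2877 m.

0.2877


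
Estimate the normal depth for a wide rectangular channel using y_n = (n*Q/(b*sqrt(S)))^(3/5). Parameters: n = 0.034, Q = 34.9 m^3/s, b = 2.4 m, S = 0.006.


We use the wide-channel approximation y_n = (n*Q/(b*sqrt(S)))^(3/5).
sqrt(S) = sqrt(0.006) = 0.07746.
Numerator: n*Q = 0.034 * 34.9 = 1.1866.
Denominator: b*sqrt(S) = 2.4 * 0.07746 = 0.185904.
arg = 6.3829.
y_n = 6.3829^(3/5) = 3.041 m.

3.041


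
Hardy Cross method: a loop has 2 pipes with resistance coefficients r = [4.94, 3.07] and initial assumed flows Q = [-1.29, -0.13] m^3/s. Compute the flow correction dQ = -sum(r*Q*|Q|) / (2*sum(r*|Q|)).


Numerator terms (r*Q*|Q|): 4.94*-1.29*|-1.29| = -8.2207; 3.07*-0.13*|-0.13| = -0.0519.
Sum of numerator = -8.2725.
Denominator terms (r*|Q|): 4.94*|-1.29| = 6.3726; 3.07*|-0.13| = 0.3991.
2 * sum of denominator = 2 * 6.7717 = 13.5434.
dQ = --8.2725 / 13.5434 = 0.6108 m^3/s.

0.6108


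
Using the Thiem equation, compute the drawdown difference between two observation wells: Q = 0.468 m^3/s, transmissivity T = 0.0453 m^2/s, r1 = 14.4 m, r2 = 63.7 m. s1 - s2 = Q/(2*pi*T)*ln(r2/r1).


Thiem equation: s1 - s2 = Q/(2*pi*T) * ln(r2/r1).
ln(r2/r1) = ln(63.7/14.4) = 1.487.
Q/(2*pi*T) = 0.468 / (2*pi*0.0453) = 0.468 / 0.2846 = 1.6442.
s1 - s2 = 1.6442 * 1.487 = 2.4449 m.

2.4449


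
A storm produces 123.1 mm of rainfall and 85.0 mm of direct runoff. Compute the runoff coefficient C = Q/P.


The runoff coefficient C = runoff depth / rainfall depth.
C = 85.0 / 123.1
  = 0.6905.

0.6905


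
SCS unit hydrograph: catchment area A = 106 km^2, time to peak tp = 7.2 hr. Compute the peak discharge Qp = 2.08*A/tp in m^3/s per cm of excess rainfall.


SCS formula: Qp = 2.08 * A / tp.
Qp = 2.08 * 106 / 7.2
   = 220.48 / 7.2
   = 30.62 m^3/s per cm.

30.62


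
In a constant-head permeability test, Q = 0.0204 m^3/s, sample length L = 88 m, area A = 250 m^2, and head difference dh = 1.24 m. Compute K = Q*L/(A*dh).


From K = Q*L / (A*dh):
Numerator: Q*L = 0.0204 * 88 = 1.7952.
Denominator: A*dh = 250 * 1.24 = 310.0.
K = 1.7952 / 310.0 = 0.005791 m/s.

0.005791


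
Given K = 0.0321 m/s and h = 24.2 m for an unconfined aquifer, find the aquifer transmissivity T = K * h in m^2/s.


Transmissivity is defined as T = K * h.
T = 0.0321 * 24.2
  = 0.7768 m^2/s.

0.7768


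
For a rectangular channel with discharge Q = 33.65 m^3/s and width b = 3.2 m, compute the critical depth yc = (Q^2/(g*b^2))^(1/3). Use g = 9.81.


Using yc = (Q^2 / (g * b^2))^(1/3):
Q^2 = 33.65^2 = 1132.32.
g * b^2 = 9.81 * 3.2^2 = 9.81 * 10.24 = 100.45.
Q^2 / (g*b^2) = 1132.32 / 100.45 = 11.2725.
yc = 11.2725^(1/3) = 2.2422 m.

2.2422


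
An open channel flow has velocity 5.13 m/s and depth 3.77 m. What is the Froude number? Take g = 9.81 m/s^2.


The Froude number is defined as Fr = V / sqrt(g*y).
g*y = 9.81 * 3.77 = 36.9837.
sqrt(g*y) = sqrt(36.9837) = 6.0814.
Fr = 5.13 / 6.0814 = 0.8436.

0.8436


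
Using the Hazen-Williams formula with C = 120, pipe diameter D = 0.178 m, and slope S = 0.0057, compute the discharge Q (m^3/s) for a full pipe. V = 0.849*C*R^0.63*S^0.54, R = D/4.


For a full circular pipe, R = D/4 = 0.178/4 = 0.0445 m.
V = 0.849 * 120 * 0.0445^0.63 * 0.0057^0.54
  = 0.849 * 120 * 0.140756 * 0.061401
  = 0.8805 m/s.
Pipe area A = pi*D^2/4 = pi*0.178^2/4 = 0.0249 m^2.
Q = A * V = 0.0249 * 0.8805 = 0.0219 m^3/s.

0.0219


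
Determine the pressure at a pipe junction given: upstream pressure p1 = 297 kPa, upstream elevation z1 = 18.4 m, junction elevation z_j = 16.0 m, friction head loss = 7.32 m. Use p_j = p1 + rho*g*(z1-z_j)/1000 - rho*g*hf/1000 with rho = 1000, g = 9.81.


Junction pressure: p_j = p1 + rho*g*(z1 - z_j)/1000 - rho*g*hf/1000.
Elevation term = 1000*9.81*(18.4 - 16.0)/1000 = 23.544 kPa.
Friction term = 1000*9.81*7.32/1000 = 71.809 kPa.
p_j = 297 + 23.544 - 71.809 = 248.73 kPa.

248.73


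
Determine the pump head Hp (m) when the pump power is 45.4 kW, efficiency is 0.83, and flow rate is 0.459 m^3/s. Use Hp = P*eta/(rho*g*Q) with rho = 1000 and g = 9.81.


Pump head formula: Hp = P * eta / (rho * g * Q).
Numerator: P * eta = 45.4 * 1000 * 0.83 = 37682.0 W.
Denominator: rho * g * Q = 1000 * 9.81 * 0.459 = 4502.79.
Hp = 37682.0 / 4502.79 = 8.37 m.

8.37


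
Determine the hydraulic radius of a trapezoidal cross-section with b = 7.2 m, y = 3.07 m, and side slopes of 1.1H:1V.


For a trapezoidal section with side slope z:
A = (b + z*y)*y = (7.2 + 1.1*3.07)*3.07 = 32.471 m^2.
P = b + 2*y*sqrt(1 + z^2) = 7.2 + 2*3.07*sqrt(1 + 1.1^2) = 16.328 m.
R = A/P = 32.471 / 16.328 = 1.9887 m.

1.9887


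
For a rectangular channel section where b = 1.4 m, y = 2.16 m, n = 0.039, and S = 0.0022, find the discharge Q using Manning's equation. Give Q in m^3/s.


For a rectangular channel, the cross-sectional area A = b * y = 1.4 * 2.16 = 3.02 m^2.
The wetted perimeter P = b + 2y = 1.4 + 2*2.16 = 5.72 m.
Hydraulic radius R = A/P = 3.02/5.72 = 0.5287 m.
Velocity V = (1/n)*R^(2/3)*S^(1/2) = (1/0.039)*0.5287^(2/3)*0.0022^(1/2) = 0.7863 m/s.
Discharge Q = A * V = 3.02 * 0.7863 = 2.378 m^3/s.

2.378


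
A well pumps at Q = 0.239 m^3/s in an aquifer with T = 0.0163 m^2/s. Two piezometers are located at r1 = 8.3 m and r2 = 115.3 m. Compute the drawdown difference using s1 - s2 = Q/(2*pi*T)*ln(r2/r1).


Thiem equation: s1 - s2 = Q/(2*pi*T) * ln(r2/r1).
ln(r2/r1) = ln(115.3/8.3) = 2.6313.
Q/(2*pi*T) = 0.239 / (2*pi*0.0163) = 0.239 / 0.1024 = 2.3336.
s1 - s2 = 2.3336 * 2.6313 = 6.1404 m.

6.1404


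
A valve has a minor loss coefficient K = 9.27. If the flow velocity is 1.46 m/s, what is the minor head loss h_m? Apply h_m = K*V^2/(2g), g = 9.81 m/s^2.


Minor loss formula: h_m = K * V^2/(2g).
V^2 = 1.46^2 = 2.1316.
V^2/(2g) = 2.1316 / 19.62 = 0.1086 m.
h_m = 9.27 * 0.1086 = 1.0071 m.

1.0071


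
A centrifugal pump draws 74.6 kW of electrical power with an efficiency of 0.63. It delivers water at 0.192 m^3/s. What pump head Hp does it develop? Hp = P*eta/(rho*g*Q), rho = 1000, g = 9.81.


Pump head formula: Hp = P * eta / (rho * g * Q).
Numerator: P * eta = 74.6 * 1000 * 0.63 = 46998.0 W.
Denominator: rho * g * Q = 1000 * 9.81 * 0.192 = 1883.52.
Hp = 46998.0 / 1883.52 = 24.95 m.

24.95


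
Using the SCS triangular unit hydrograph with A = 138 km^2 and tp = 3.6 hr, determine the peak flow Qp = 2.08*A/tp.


SCS formula: Qp = 2.08 * A / tp.
Qp = 2.08 * 138 / 3.6
   = 287.04 / 3.6
   = 79.73 m^3/s per cm.

79.73


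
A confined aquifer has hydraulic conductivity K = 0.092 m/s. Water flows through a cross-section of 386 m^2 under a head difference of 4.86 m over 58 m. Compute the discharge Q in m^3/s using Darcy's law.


Darcy's law: Q = K * A * i, where i = dh/L.
Hydraulic gradient i = 4.86 / 58 = 0.083793.
Q = 0.092 * 386 * 0.083793
  = 2.9757 m^3/s.

2.9757


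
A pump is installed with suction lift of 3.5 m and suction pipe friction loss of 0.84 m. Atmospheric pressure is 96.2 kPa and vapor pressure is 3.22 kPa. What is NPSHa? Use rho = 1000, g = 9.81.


NPSHa = p_atm/(rho*g) - z_s - hf_s - p_vap/(rho*g).
p_atm/(rho*g) = 96.2*1000 / (1000*9.81) = 9.806 m.
p_vap/(rho*g) = 3.22*1000 / (1000*9.81) = 0.328 m.
NPSHa = 9.806 - 3.5 - 0.84 - 0.328
      = 5.14 m.

5.14


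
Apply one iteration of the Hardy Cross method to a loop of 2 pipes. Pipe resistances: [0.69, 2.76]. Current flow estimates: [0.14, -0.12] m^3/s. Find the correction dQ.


Numerator terms (r*Q*|Q|): 0.69*0.14*|0.14| = 0.0135; 2.76*-0.12*|-0.12| = -0.0397.
Sum of numerator = -0.0262.
Denominator terms (r*|Q|): 0.69*|0.14| = 0.0966; 2.76*|-0.12| = 0.3312.
2 * sum of denominator = 2 * 0.4278 = 0.8556.
dQ = --0.0262 / 0.8556 = 0.0306 m^3/s.

0.0306


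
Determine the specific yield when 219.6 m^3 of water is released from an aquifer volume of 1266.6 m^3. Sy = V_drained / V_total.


Specific yield Sy = Volume drained / Total volume.
Sy = 219.6 / 1266.6
   = 0.1734.

0.1734


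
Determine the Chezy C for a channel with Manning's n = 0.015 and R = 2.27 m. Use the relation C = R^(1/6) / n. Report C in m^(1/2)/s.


The Chezy coefficient relates to Manning's n through C = R^(1/6) / n.
R^(1/6) = 2.27^(1/6) = 1.146404.
C = 1.146404 / 0.015 = 76.43 m^(1/2)/s.

76.43


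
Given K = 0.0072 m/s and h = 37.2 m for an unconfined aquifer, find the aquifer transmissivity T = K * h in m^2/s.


Transmissivity is defined as T = K * h.
T = 0.0072 * 37.2
  = 0.2678 m^2/s.

0.2678


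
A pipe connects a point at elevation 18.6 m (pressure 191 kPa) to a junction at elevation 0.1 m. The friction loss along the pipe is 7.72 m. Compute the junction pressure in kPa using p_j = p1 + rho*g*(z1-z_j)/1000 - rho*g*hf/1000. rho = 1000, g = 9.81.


Junction pressure: p_j = p1 + rho*g*(z1 - z_j)/1000 - rho*g*hf/1000.
Elevation term = 1000*9.81*(18.6 - 0.1)/1000 = 181.485 kPa.
Friction term = 1000*9.81*7.72/1000 = 75.733 kPa.
p_j = 191 + 181.485 - 75.733 = 296.75 kPa.

296.75


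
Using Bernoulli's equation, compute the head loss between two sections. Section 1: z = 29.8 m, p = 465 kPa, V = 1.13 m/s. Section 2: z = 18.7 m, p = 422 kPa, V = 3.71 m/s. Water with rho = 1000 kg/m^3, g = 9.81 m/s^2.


Total head at each section: H = z + p/(rho*g) + V^2/(2g).
H1 = 29.8 + 465*1000/(1000*9.81) + 1.13^2/(2*9.81)
   = 29.8 + 47.401 + 0.0651
   = 77.266 m.
H2 = 18.7 + 422*1000/(1000*9.81) + 3.71^2/(2*9.81)
   = 18.7 + 43.017 + 0.7015
   = 62.419 m.
h_L = H1 - H2 = 77.266 - 62.419 = 14.847 m.

14.847


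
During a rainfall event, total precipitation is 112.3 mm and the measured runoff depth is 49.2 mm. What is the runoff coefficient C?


The runoff coefficient C = runoff depth / rainfall depth.
C = 49.2 / 112.3
  = 0.4381.

0.4381


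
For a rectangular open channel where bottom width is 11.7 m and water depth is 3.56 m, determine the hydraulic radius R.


For a rectangular section:
Flow area A = b * y = 11.7 * 3.56 = 41.65 m^2.
Wetted perimeter P = b + 2y = 11.7 + 2*3.56 = 18.82 m.
Hydraulic radius R = A/P = 41.65 / 18.82 = 2.2132 m.

2.2132


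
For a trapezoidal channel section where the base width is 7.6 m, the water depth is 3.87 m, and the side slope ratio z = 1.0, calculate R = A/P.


For a trapezoidal section with side slope z:
A = (b + z*y)*y = (7.6 + 1.0*3.87)*3.87 = 44.389 m^2.
P = b + 2*y*sqrt(1 + z^2) = 7.6 + 2*3.87*sqrt(1 + 1.0^2) = 18.546 m.
R = A/P = 44.389 / 18.546 = 2.3934 m.

2.3934


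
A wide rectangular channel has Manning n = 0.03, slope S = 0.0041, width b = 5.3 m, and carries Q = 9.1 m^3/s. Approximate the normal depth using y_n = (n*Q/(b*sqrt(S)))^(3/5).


We use the wide-channel approximation y_n = (n*Q/(b*sqrt(S)))^(3/5).
sqrt(S) = sqrt(0.0041) = 0.064031.
Numerator: n*Q = 0.03 * 9.1 = 0.273.
Denominator: b*sqrt(S) = 5.3 * 0.064031 = 0.339364.
arg = 0.8044.
y_n = 0.8044^(3/5) = 0.8776 m.

0.8776


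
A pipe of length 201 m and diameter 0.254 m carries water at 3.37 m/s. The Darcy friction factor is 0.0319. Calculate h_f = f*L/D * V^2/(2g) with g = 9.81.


Darcy-Weisbach equation: h_f = f * (L/D) * V^2/(2g).
f * L/D = 0.0319 * 201/0.254 = 25.2437.
V^2/(2g) = 3.37^2 / (2*9.81) = 11.3569 / 19.62 = 0.5788 m.
h_f = 25.2437 * 0.5788 = 14.612 m.

14.612


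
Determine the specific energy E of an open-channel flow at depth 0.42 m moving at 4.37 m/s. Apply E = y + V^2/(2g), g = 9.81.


Specific energy E = y + V^2/(2g).
Velocity head = V^2/(2g) = 4.37^2 / (2*9.81) = 19.0969 / 19.62 = 0.9733 m.
E = 0.42 + 0.9733 = 1.3933 m.

1.3933


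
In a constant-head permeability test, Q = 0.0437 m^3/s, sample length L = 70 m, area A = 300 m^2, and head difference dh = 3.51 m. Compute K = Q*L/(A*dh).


From K = Q*L / (A*dh):
Numerator: Q*L = 0.0437 * 70 = 3.059.
Denominator: A*dh = 300 * 3.51 = 1053.0.
K = 3.059 / 1053.0 = 0.002905 m/s.

0.002905


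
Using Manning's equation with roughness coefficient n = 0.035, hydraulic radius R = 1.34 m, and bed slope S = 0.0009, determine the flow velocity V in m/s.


Manning's equation gives V = (1/n) * R^(2/3) * S^(1/2).
First, compute R^(2/3) = 1.34^(2/3) = 1.2154.
Next, S^(1/2) = 0.0009^(1/2) = 0.03.
Then 1/n = 1/0.035 = 28.57.
V = 28.57 * 1.2154 * 0.03 = 1.0418 m/s.

1.0418


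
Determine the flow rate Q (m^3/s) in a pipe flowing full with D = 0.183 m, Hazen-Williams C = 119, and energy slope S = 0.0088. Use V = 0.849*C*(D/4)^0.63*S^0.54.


For a full circular pipe, R = D/4 = 0.183/4 = 0.0457 m.
V = 0.849 * 119 * 0.0457^0.63 * 0.0088^0.54
  = 0.849 * 119 * 0.143234 * 0.077628
  = 1.1234 m/s.
Pipe area A = pi*D^2/4 = pi*0.183^2/4 = 0.0263 m^2.
Q = A * V = 0.0263 * 1.1234 = 0.0295 m^3/s.

0.0295
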